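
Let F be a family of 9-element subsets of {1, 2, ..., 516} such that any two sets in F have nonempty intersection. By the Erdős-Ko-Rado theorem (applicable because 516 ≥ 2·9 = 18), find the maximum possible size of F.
max |F| = C(515, 8) = 116200961478394560

Erdős-Ko-Rado (1961): when n ≥ 2k, max |F| = C(n−1, k−1). The bound is attained by the star {A : i ∈ A} for any fixed i ∈ [n]. Here C(516−1, 9−1) = C(515, 8) = 116200961478394560.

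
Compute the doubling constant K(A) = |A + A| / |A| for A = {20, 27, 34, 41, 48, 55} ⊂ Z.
K = |A + A| / |A| = 11/6

Enumerate A + A = {a + b : a, b ∈ A}. With |A| = 6, there are |A|^2 = 36 ordered sum pairs; collecting distinct values, A + A = {40, 47, 54, 61, 68, 75, 82, 89, 96, 103, 110}, so |A + A| = 11. Thus K = 11/6. Here |A + A| = 2|A| − 1 = 11, the minimum possible — so K = 11/6 is minimal, which holds iff A is an arithmetic progression.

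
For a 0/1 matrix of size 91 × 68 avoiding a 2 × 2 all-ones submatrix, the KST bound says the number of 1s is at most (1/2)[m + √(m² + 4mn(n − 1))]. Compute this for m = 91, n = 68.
z(91, 68; 2, 2) ≤ (1/2)[91 + √(91² + 4·91·68·67)] = (1/2)[91 + √1666665] = 690.9969

Kővári–Sós–Turán: let r_1, ..., r_91 be the row sums and z = Σ r_i the total number of 1s. Each pair of columns can share at most one row with both entries 1 (else a 2×2 all-ones block appears), so Σ_i C(r_i, 2) ≤ C(68, 2) = 2278. By convexity Σ_i C(r_i, 2) ≥ 91·C(z/91, 2) = z(z − 91)/(2·91), giving z² − 91z − 91·68·67 ≤ 0 and hence z ≤ (1/2)[91 + √(8281 + 4·414596)] = (1/2)[91 + √1666665] ≈ (1/2)(91 + 1290.9938) = 690.9969.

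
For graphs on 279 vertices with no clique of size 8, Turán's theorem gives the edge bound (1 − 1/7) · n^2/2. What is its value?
Turán density bound = (6/7) · 279^2/2 = 233523/7 ≈ 33360.4286

Turán's theorem: ex(n, K_{r+1}) is achieved by the complete r-partite Turán graph T(n, r) with parts as balanced as possible, and is at most (1 − 1/r) · n^2/2. For r = 7, n = 279: the density bound is (6/7) · 77841/2 = 233523/7 ≈ 33360.4286. The integer-valued extremum is e(T(279, 7)) = 33360, which is strictly less than the density bound 233523/7 since 7 ∤ 279 (the parts of T(279, 7) cannot all be equal).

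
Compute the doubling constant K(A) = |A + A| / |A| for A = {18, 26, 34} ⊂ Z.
K = |A + A| / |A| = 5/3

Enumerate A + A = {a + b : a, b ∈ A}. With |A| = 3, there are |A|^2 = 9 ordered sum pairs; collecting distinct values, A + A = {36, 44, 52, 60, 68}, so |A + A| = 5. Thus K = 5/3. Here |A + A| = 2|A| − 1 = 5, the minimum possible — so K = 5/3 is minimal, which holds iff A is an arithmetic progression.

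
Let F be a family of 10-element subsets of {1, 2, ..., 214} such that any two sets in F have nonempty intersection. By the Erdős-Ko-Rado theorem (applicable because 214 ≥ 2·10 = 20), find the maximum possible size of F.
max |F| = C(213, 9) = 2095343501455490

The Erdős-Ko-Rado theorem states: for n ≥ 2k, an intersecting family of k-subsets of an n-element set has size at most C(n − 1, k − 1), with equality for 'star' families {A ⊆ [n] : |A| = k, i ∈ A} (fix an element i). For n = 214, k = 10: C(213, 9) = 2095343501455490.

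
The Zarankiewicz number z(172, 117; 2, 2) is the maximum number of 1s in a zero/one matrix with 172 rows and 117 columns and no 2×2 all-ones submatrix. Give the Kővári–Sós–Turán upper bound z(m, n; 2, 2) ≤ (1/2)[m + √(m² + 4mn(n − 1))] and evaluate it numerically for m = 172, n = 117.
z(172, 117; 2, 2) ≤ (1/2)[172 + √(172² + 4·172·117·116)] = (1/2)[172 + √9367120] = 1616.2876

Kővári–Sós–Turán: let r_1, ..., r_172 be the row sums and z = Σ r_i the total number of 1s. Each pair of columns can share at most one row with both entries 1 (else a 2×2 all-ones block appears), so Σ_i C(r_i, 2) ≤ C(117, 2) = 6786. By convexity Σ_i C(r_i, 2) ≥ 172·C(z/172, 2) = z(z − 172)/(2·172), giving z² − 172z − 172·117·116 ≤ 0 and hence z ≤ (1/2)[172 + √(29584 + 4·2334384)] = (1/2)[172 + √9367120] ≈ (1/2)(172 + 3060.5751) = 1616.2876.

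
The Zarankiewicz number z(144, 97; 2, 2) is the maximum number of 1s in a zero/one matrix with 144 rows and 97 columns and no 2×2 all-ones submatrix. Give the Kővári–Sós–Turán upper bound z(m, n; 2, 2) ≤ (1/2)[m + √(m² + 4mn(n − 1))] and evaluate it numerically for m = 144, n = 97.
z(144, 97; 2, 2) ≤ (1/2)[144 + √(144² + 4·144·97·96)] = (1/2)[144 + √5384448] = 1232.2207

Kővári–Sós–Turán: let r_1, ..., r_144 be the row sums and z = Σ r_i the total number of 1s. Each pair of columns can share at most one row with both entries 1 (else a 2×2 all-ones block appears), so Σ_i C(r_i, 2) ≤ C(97, 2) = 4656. By convexity Σ_i C(r_i, 2) ≥ 144·C(z/144, 2) = z(z − 144)/(2·144), giving z² − 144z − 144·97·96 ≤ 0 and hence z ≤ (1/2)[144 + √(20736 + 4·1340928)] = (1/2)[144 + √5384448] ≈ (1/2)(144 + 2320.4413) = 1232.2207.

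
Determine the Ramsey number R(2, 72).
R(2, 72) = 72

R(2, k) = k for all k ≥ 2: in a 2-colouring of K_k, either some edge is red (a red K_2) or all edges are blue (a blue K_k). And K_{71} coloured all-blue has no blue K_72, so R(2, 72) > 71. Hence R(2, 72) = 72.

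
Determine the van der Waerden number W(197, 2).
W(197, 2) = 197 + 1 = 198

A 2-term AP is any pair of integers, so a monochromatic 2-AP exists iff some colour is used at least twice. With 197 colours, the colouring i ↦ i on {1, ..., 197} uses each colour once, avoiding any monochromatic pair, so W(197, 2) > 197. For {1, ..., 198}, pigeonhole forces two integers of the same colour, which form a monochromatic 2-AP. Hence W(197, 2) = 198.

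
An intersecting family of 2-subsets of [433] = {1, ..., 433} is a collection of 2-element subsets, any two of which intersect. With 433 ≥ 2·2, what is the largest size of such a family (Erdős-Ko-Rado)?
max |F| = C(432, 1) = 432

The Erdős-Ko-Rado theorem states: for n ≥ 2k, an intersecting family of k-subsets of an n-element set has size at most C(n − 1, k − 1), with equality for 'star' families {A ⊆ [n] : |A| = k, i ∈ A} (fix an element i). For n = 433, k = 2: C(432, 1) = 432.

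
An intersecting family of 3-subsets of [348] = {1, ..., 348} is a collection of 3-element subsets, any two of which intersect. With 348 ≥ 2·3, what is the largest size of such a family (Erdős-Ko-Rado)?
max |F| = C(347, 2) = 60031

Erdős-Ko-Rado (1961): when n ≥ 2k, max |F| = C(n−1, k−1). The bound is attained by the star {A : i ∈ A} for any fixed i ∈ [n]. Here C(348−1, 3−1) = C(347, 2) = 60031.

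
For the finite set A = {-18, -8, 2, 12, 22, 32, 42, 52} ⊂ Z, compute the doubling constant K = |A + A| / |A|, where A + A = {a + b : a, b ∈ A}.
K = |A + A| / |A| = 15/8

Enumerate A + A = {a + b : a, b ∈ A}. With |A| = 8, there are |A|^2 = 64 ordered sum pairs; collecting distinct values, A + A = {-36, -26, -16, -6, 4, 14, 24, 34, 44, 54, 64, 74, 84, 94, 104}, so |A + A| = 15. Thus K = 15/8. Here |A + A| = 2|A| − 1 = 15, the minimum possible — so K = 15/8 is minimal, which holds iff A is an arithmetic progression.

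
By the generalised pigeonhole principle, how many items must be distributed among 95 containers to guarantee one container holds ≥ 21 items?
n = (21 − 1)·95 + 1 = 1901

By the generalised pigeonhole principle, to guarantee some box contains ≥ r objects we need more than (r − 1) · k objects total. Threshold: n = (r − 1) · k + 1. With r = 21 and k = 95: n = 20 · 95 + 1 = 1900 + 1 = 1901. For n = 1900 = 20 · 95, we can put exactly 20 objects in every box, avoiding 21 in any single one — so 1901 is tight.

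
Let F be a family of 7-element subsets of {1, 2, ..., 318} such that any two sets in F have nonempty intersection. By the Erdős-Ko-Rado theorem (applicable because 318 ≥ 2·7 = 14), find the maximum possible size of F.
max |F| = C(317, 6) = 1343856764796

The Erdős-Ko-Rado theorem states: for n ≥ 2k, an intersecting family of k-subsets of an n-element set has size at most C(n − 1, k − 1), with equality for 'star' families {A ⊆ [n] : |A| = k, i ∈ A} (fix an element i). For n = 318, k = 7: C(317, 6) = 1343856764796.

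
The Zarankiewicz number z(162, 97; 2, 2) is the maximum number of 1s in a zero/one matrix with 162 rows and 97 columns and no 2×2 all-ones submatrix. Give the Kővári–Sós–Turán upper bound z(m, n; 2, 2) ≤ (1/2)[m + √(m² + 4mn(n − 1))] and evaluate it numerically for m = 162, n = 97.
z(162, 97; 2, 2) ≤ (1/2)[162 + √(162² + 4·162·97·96)] = (1/2)[162 + √6060420] = 1311.896

Kővári–Sós–Turán: let r_1, ..., r_162 be the row sums and z = Σ r_i the total number of 1s. Each pair of columns can share at most one row with both entries 1 (else a 2×2 all-ones block appears), so Σ_i C(r_i, 2) ≤ C(97, 2) = 4656. By convexity Σ_i C(r_i, 2) ≥ 162·C(z/162, 2) = z(z − 162)/(2·162), giving z² − 162z − 162·97·96 ≤ 0 and hence z ≤ (1/2)[162 + √(26244 + 4·1508544)] = (1/2)[162 + √6060420] ≈ (1/2)(162 + 2461.792) = 1311.896.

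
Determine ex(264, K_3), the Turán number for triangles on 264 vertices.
ex(264, K_3) = ⌊264^2/4⌋ = 17424

Mantel (1907): a triangle-free graph on n vertices has at most ⌊n^2/4⌋ edges, with equality for the complete bipartite graph K_{⌊n/2⌋, ⌈n/2⌉}. For n = 264: ⌊264^2/4⌋ = ⌊69696/4⌋ = 17424. The extremal graph is K_{132, 132}, which has 132·132 = 17424 edges.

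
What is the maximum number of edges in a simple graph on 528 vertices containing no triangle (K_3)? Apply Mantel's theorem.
ex(528, K_3) = ⌊528^2/4⌋ = 69696

Mantel (1907): a triangle-free graph on n vertices has at most ⌊n^2/4⌋ edges, with equality for the complete bipartite graph K_{⌊n/2⌋, ⌈n/2⌉}. For n = 528: ⌊528^2/4⌋ = ⌊278784/4⌋ = 69696. The extremal graph is K_{264, 264}, which has 264·264 = 69696 edges.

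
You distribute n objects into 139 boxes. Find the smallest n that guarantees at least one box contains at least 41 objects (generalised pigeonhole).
n = (41 − 1)·139 + 1 = 5561

By the generalised pigeonhole principle, to guarantee some box contains ≥ r objects we need more than (r − 1) · k objects total. Threshold: n = (r − 1) · k + 1. With r = 41 and k = 139: n = 40 · 139 + 1 = 5560 + 1 = 5561. For n = 5560 = 40 · 139, we can put exactly 40 objects in every box, avoiding 41 in any single one — so 5561 is tight.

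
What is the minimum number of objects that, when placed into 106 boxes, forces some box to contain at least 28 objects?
n = (28 − 1)·106 + 1 = 2863

By the generalised pigeonhole principle, to guarantee some box contains ≥ r objects we need more than (r − 1) · k objects total. Threshold: n = (r − 1) · k + 1. With r = 28 and k = 106: n = 27 · 106 + 1 = 2862 + 1 = 2863. For n = 2862 = 27 · 106, we can put exactly 27 objects in every box, avoiding 28 in any single one — so 2863 is tight.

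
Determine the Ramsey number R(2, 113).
R(2, 113) = 113

R(2, k) = k for all k ≥ 2: in a 2-colouring of K_k, either some edge is red (a red K_2) or all edges are blue (a blue K_k). And K_{112} coloured all-blue has no blue K_113, so R(2, 113) > 112. Hence R(2, 113) = 113.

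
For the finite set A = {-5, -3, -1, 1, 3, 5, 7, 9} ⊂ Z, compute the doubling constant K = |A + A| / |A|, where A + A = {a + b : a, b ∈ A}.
K = |A + A| / |A| = 15/8

Enumerate A + A = {a + b : a, b ∈ A}. With |A| = 8, there are |A|^2 = 64 ordered sum pairs; collecting distinct values, A + A = {-10, -8, -6, -4, -2, 0, 2, 4, 6, 8, 10, 12, 14, 16, 18}, so |A + A| = 15. Thus K = 15/8. Here |A + A| = 2|A| − 1 = 15, the minimum possible — so K = 15/8 is minimal, which holds iff A is an arithmetic progression.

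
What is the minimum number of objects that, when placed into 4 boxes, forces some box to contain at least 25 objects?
n = (25 − 1)·4 + 1 = 97

By the generalised pigeonhole principle, to guarantee some box contains ≥ r objects we need more than (r − 1) · k objects total. Threshold: n = (r − 1) · k + 1. With r = 25 and k = 4: n = 24 · 4 + 1 = 96 + 1 = 97. For n = 96 = 24 · 4, we can put exactly 24 objects in every box, avoiding 25 in any single one — so 97 is tight.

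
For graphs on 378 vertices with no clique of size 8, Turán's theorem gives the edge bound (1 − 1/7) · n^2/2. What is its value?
Turán density bound = (6/7) · 378^2/2 = 61236

Turán's theorem: ex(n, K_{r+1}) is achieved by the complete r-partite Turán graph T(n, r) with parts as balanced as possible, and is at most (1 − 1/r) · n^2/2. For r = 7, n = 378: the density bound is (6/7) · 142884/2 = 61236. Since 7 ∣ 378, the Turán graph T(378, 7) has parts of equal size 54, and its edge count e(T(378, 7)) = 61236 attains the density bound exactly.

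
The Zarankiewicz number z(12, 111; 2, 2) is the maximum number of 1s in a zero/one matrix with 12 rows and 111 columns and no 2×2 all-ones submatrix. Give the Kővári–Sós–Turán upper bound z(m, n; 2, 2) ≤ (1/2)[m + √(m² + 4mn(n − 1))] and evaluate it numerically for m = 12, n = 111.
z(12, 111; 2, 2) ≤ (1/2)[12 + √(12² + 4·12·111·110)] = (1/2)[12 + √586224] = 388.8263

Kővári–Sós–Turán: let r_1, ..., r_12 be the row sums and z = Σ r_i the total number of 1s. Each pair of columns can share at most one row with both entries 1 (else a 2×2 all-ones block appears), so Σ_i C(r_i, 2) ≤ C(111, 2) = 6105. By convexity Σ_i C(r_i, 2) ≥ 12·C(z/12, 2) = z(z − 12)/(2·12), giving z² − 12z − 12·111·110 ≤ 0 and hence z ≤ (1/2)[12 + √(144 + 4·146520)] = (1/2)[12 + √586224] ≈ (1/2)(12 + 765.6527) = 388.8263.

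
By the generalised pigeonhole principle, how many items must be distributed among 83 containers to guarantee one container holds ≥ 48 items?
n = (48 − 1)·83 + 1 = 3902

By the generalised pigeonhole principle, to guarantee some box contains ≥ r objects we need more than (r − 1) · k objects total. Threshold: n = (r − 1) · k + 1. With r = 48 and k = 83: n = 47 · 83 + 1 = 3901 + 1 = 3902. For n = 3901 = 47 · 83, we can put exactly 47 objects in every box, avoiding 48 in any single one — so 3902 is tight.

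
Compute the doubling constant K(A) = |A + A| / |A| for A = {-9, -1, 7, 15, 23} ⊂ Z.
K = |A + A| / |A| = 9/5

Enumerate A + A = {a + b : a, b ∈ A}. With |A| = 5, there are |A|^2 = 25 ordered sum pairs; collecting distinct values, A + A = {-18, -10, -2, 6, 14, 22, 30, 38, 46}, so |A + A| = 9. Thus K = 9/5. Here |A + A| = 2|A| − 1 = 9, the minimum possible — so K = 9/5 is minimal, which holds iff A is an arithmetic progression.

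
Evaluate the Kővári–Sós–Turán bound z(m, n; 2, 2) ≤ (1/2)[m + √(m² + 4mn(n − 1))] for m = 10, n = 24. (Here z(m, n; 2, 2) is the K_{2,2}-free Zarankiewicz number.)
z(10, 24; 2, 2) ≤ (1/2)[10 + √(10² + 4·10·24·23)] = (1/2)[10 + √22180] = 79.4648

Kővári–Sós–Turán: let r_1, ..., r_10 be the row sums and z = Σ r_i the total number of 1s. Each pair of columns can share at most one row with both entries 1 (else a 2×2 all-ones block appears), so Σ_i C(r_i, 2) ≤ C(24, 2) = 276. By convexity Σ_i C(r_i, 2) ≥ 10·C(z/10, 2) = z(z − 10)/(2·10), giving z² − 10z − 10·24·23 ≤ 0 and hence z ≤ (1/2)[10 + √(100 + 4·5520)] = (1/2)[10 + √22180] ≈ (1/2)(10 + 148.9295) = 79.4648.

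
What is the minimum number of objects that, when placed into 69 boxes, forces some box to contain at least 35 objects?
n = (35 − 1)·69 + 1 = 2347

By the generalised pigeonhole principle, to guarantee some box contains ≥ r objects we need more than (r − 1) · k objects total. Threshold: n = (r − 1) · k + 1. With r = 35 and k = 69: n = 34 · 69 + 1 = 2346 + 1 = 2347. For n = 2346 = 34 · 69, we can put exactly 34 objects in every box, avoiding 35 in any single one — so 2347 is tight.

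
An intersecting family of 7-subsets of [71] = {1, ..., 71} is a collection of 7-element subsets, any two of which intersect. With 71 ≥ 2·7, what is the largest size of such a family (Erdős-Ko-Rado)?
max |F| = C(70, 6) = 131115985

Erdős-Ko-Rado (1961): when n ≥ 2k, max |F| = C(n−1, k−1). The bound is attained by the star {A : i ∈ A} for any fixed i ∈ [n]. Here C(71−1, 7−1) = C(70, 6) = 131115985.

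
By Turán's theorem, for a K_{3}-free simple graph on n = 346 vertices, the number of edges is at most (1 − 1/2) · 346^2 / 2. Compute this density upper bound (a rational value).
Turán density bound = (1/2) · 346^2/2 = 29929

Turán's theorem: ex(n, K_{r+1}) is achieved by the complete r-partite Turán graph T(n, r) with parts as balanced as possible, and is at most (1 − 1/r) · n^2/2. For r = 2, n = 346: the density bound is (1/2) · 119716/2 = 29929. Since 2 ∣ 346, the Turán graph T(346, 2) has parts of equal size 173, and its edge count e(T(346, 2)) = 29929 attains the density bound exactly.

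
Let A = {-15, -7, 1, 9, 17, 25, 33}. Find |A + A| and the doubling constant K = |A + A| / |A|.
K = |A + A| / |A| = 13/7

Enumerate A + A = {a + b : a, b ∈ A}. With |A| = 7, there are |A|^2 = 49 ordered sum pairs; collecting distinct values, A + A = {-30, -22, -14, -6, 2, 10, 18, 26, 34, 42, 50, 58, 66}, so |A + A| = 13. Thus K = 13/7. Here |A + A| = 2|A| − 1 = 13, the minimum possible — so K = 13/7 is minimal, which holds iff A is an arithmetic progression.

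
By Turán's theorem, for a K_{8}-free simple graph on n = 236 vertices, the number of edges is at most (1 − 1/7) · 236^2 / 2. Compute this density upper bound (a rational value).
Turán density bound = (6/7) · 236^2/2 = 167088/7 ≈ 23869.7143

Turán's theorem: ex(n, K_{r+1}) is achieved by the complete r-partite Turán graph T(n, r) with parts as balanced as possible, and is at most (1 − 1/r) · n^2/2. For r = 7, n = 236: the density bound is (6/7) · 55696/2 = 167088/7 ≈ 23869.7143. The integer-valued extremum is e(T(236, 7)) = 23869, which is strictly less than the density bound 167088/7 since 7 ∤ 236 (the parts of T(236, 7) cannot all be equal).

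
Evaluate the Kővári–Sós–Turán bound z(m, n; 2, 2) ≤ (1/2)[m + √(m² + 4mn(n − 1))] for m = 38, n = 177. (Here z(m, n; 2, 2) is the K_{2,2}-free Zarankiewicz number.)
z(38, 177; 2, 2) ≤ (1/2)[38 + √(38² + 4·38·177·176)] = (1/2)[38 + √4736548] = 1107.1806

Kővári–Sós–Turán: let r_1, ..., r_38 be the row sums and z = Σ r_i the total number of 1s. Each pair of columns can share at most one row with both entries 1 (else a 2×2 all-ones block appears), so Σ_i C(r_i, 2) ≤ C(177, 2) = 15576. By convexity Σ_i C(r_i, 2) ≥ 38·C(z/38, 2) = z(z − 38)/(2·38), giving z² − 38z − 38·177·176 ≤ 0 and hence z ≤ (1/2)[38 + √(1444 + 4·1183776)] = (1/2)[38 + √4736548] ≈ (1/2)(38 + 2176.3612) = 1107.1806.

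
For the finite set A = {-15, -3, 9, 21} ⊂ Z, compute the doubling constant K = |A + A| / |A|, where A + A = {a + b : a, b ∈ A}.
K = |A + A| / |A| = 7/4

Enumerate A + A = {a + b : a, b ∈ A}. With |A| = 4, there are |A|^2 = 16 ordered sum pairs; collecting distinct values, A + A = {-30, -18, -6, 6, 18, 30, 42}, so |A + A| = 7. Thus K = 7/4. Here |A + A| = 2|A| − 1 = 7, the minimum possible — so K = 7/4 is minimal, which holds iff A is an arithmetic progression.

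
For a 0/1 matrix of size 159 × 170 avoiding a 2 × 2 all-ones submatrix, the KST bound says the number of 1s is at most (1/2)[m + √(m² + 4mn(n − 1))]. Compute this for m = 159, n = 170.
z(159, 170; 2, 2) ≤ (1/2)[159 + √(159² + 4·159·170·169)] = (1/2)[159 + √18297561] = 2218.2824

Kővári–Sós–Turán: let r_1, ..., r_159 be the row sums and z = Σ r_i the total number of 1s. Each pair of columns can share at most one row with both entries 1 (else a 2×2 all-ones block appears), so Σ_i C(r_i, 2) ≤ C(170, 2) = 14365. By convexity Σ_i C(r_i, 2) ≥ 159·C(z/159, 2) = z(z − 159)/(2·159), giving z² − 159z − 159·170·169 ≤ 0 and hence z ≤ (1/2)[159 + √(25281 + 4·4568070)] = (1/2)[159 + √18297561] ≈ (1/2)(159 + 4277.5648) = 2218.2824.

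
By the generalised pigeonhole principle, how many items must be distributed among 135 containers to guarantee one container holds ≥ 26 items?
n = (26 − 1)·135 + 1 = 3376

By the generalised pigeonhole principle, to guarantee some box contains ≥ r objects we need more than (r − 1) · k objects total. Threshold: n = (r − 1) · k + 1. With r = 26 and k = 135: n = 25 · 135 + 1 = 3375 + 1 = 3376. For n = 3375 = 25 · 135, we can put exactly 25 objects in every box, avoiding 26 in any single one — so 3376 is tight.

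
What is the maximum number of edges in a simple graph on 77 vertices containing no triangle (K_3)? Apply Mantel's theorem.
ex(77, K_3) = ⌊77^2/4⌋ = 1482

Mantel (1907): a triangle-free graph on n vertices has at most ⌊n^2/4⌋ edges, with equality for the complete bipartite graph K_{⌊n/2⌋, ⌈n/2⌉}. For n = 77: ⌊77^2/4⌋ = ⌊5929/4⌋ = 1482. The extremal graph is K_{38, 39}, which has 38·39 = 1482 edges.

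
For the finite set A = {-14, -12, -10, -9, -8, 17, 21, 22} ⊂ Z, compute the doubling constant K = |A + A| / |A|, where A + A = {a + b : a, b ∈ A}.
K = |A + A| / |A| = 27/8

Enumerate A + A = {a + b : a, b ∈ A}. With |A| = 8, there are |A|^2 = 64 ordered sum pairs; collecting distinct values, A + A = {-28, -26, -24, -23, -22, -21, -20, -19, -18, -17, -16, 3, 5, 7, 8, 9, 10, 11, 12, 13, 14, 34, 38, 39, 42, 43, 44}, so |A + A| = 27. Thus K = 27/8. For comparison, the minimum possible |A + A| over all 8-element sets is 2·8 − 1 = 15 (so min K = 15/8), attained only by arithmetic progressions.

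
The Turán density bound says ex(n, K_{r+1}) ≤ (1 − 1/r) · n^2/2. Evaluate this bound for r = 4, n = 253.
Turán density bound = (3/4) · 253^2/2 = 192027/8 ≈ 24003.375

Turán's theorem: ex(n, K_{r+1}) is achieved by the complete r-partite Turán graph T(n, r) with parts as balanced as possible, and is at most (1 − 1/r) · n^2/2. For r = 4, n = 253: the density bound is (3/4) · 64009/2 = 192027/8 ≈ 24003.375. The integer-valued extremum is e(T(253, 4)) = 24003, which is strictly less than the density bound 192027/8 since 4 ∤ 253 (the parts of T(253, 4) cannot all be equal).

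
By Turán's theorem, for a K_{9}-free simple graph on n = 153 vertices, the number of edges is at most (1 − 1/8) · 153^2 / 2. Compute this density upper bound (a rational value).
Turán density bound = (7/8) · 153^2/2 = 163863/16 ≈ 10241.4375

Turán's theorem: ex(n, K_{r+1}) is achieved by the complete r-partite Turán graph T(n, r) with parts as balanced as possible, and is at most (1 − 1/r) · n^2/2. For r = 8, n = 153: the density bound is (7/8) · 23409/2 = 163863/16 ≈ 10241.4375. The integer-valued extremum is e(T(153, 8)) = 10241, which is strictly less than the density bound 163863/16 since 8 ∤ 153 (the parts of T(153, 8) cannot all be equal).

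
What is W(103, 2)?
W(103, 2) = 103 + 1 = 104

A 2-term AP is any pair of integers, so a monochromatic 2-AP exists iff some colour is used at least twice. With 103 colours, the colouring i ↦ i on {1, ..., 103} uses each colour once, avoiding any monochromatic pair, so W(103, 2) > 103. For {1, ..., 104}, pigeonhole forces two integers of the same colour, which form a monochromatic 2-AP. Hence W(103, 2) = 104.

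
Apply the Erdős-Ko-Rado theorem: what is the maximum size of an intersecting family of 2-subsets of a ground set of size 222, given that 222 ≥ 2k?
max |F| = C(221, 1) = 221

The Erdős-Ko-Rado theorem states: for n ≥ 2k, an intersecting family of k-subsets of an n-element set has size at most C(n − 1, k − 1), with equality for 'star' families {A ⊆ [n] : |A| = k, i ∈ A} (fix an element i). For n = 222, k = 2: C(221, 1) = 221.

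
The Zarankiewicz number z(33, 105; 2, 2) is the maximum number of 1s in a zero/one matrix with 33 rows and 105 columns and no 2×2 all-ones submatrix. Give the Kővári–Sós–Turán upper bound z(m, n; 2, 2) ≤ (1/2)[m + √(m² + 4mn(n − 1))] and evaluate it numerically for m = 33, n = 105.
z(33, 105; 2, 2) ≤ (1/2)[33 + √(33² + 4·33·105·104)] = (1/2)[33 + √1442529] = 617.0266

Kővári–Sós–Turán: let r_1, ..., r_33 be the row sums and z = Σ r_i the total number of 1s. Each pair of columns can share at most one row with both entries 1 (else a 2×2 all-ones block appears), so Σ_i C(r_i, 2) ≤ C(105, 2) = 5460. By convexity Σ_i C(r_i, 2) ≥ 33·C(z/33, 2) = z(z − 33)/(2·33), giving z² − 33z − 33·105·104 ≤ 0 and hence z ≤ (1/2)[33 + √(1089 + 4·360360)] = (1/2)[33 + √1442529] ≈ (1/2)(33 + 1201.0533) = 617.0266.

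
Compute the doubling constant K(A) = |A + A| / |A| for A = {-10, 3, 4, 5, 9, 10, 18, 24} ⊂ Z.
K = |A + A| / |A| = 29/8

Enumerate A + A = {a + b : a, b ∈ A}. With |A| = 8, there are |A|^2 = 64 ordered sum pairs; collecting distinct values, A + A = {-20, -7, -6, -5, -1, 0, 6, 7, 8, 9, 10, 12, 13, 14, 15, 18, 19, 20, 21, 22, 23, 27, 28, 29, 33, 34, 36, 42, 48}, so |A + A| = 29. Thus K = 29/8. For comparison, the minimum possible |A + A| over all 8-element sets is 2·8 − 1 = 15 (so min K = 15/8), attained only by arithmetic progressions.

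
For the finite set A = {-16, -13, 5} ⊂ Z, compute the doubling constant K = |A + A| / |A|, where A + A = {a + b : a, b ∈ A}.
K = |A + A| / |A| = 6/3 = 2

Enumerate A + A = {a + b : a, b ∈ A}. With |A| = 3, there are |A|^2 = 9 ordered sum pairs; collecting distinct values, A + A = {-32, -29, -26, -11, -8, 10}, so |A + A| = 6. Thus K = 6/3 = 2. For comparison, the minimum possible |A + A| over all 3-element sets is 2·3 − 1 = 5 (so min K = 5/3), attained only by arithmetic progressions.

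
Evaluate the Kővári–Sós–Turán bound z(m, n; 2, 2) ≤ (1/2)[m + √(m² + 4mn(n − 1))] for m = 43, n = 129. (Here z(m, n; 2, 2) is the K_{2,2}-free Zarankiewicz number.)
z(43, 129; 2, 2) ≤ (1/2)[43 + √(43² + 4·43·129·128)] = (1/2)[43 + √2841913] = 864.3987

Kővári–Sós–Turán: let r_1, ..., r_43 be the row sums and z = Σ r_i the total number of 1s. Each pair of columns can share at most one row with both entries 1 (else a 2×2 all-ones block appears), so Σ_i C(r_i, 2) ≤ C(129, 2) = 8256. By convexity Σ_i C(r_i, 2) ≥ 43·C(z/43, 2) = z(z − 43)/(2·43), giving z² − 43z − 43·129·128 ≤ 0 and hence z ≤ (1/2)[43 + √(1849 + 4·710016)] = (1/2)[43 + √2841913] ≈ (1/2)(43 + 1685.7974) = 864.3987.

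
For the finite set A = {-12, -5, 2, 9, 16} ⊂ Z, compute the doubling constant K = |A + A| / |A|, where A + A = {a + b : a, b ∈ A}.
K = |A + A| / |A| = 9/5

Enumerate A + A = {a + b : a, b ∈ A}. With |A| = 5, there are |A|^2 = 25 ordered sum pairs; collecting distinct values, A + A = {-24, -17, -10, -3, 4, 11, 18, 25, 32}, so |A + A| = 9. Thus K = 9/5. Here |A + A| = 2|A| − 1 = 9, the minimum possible — so K = 9/5 is minimal, which holds iff A is an arithmetic progression.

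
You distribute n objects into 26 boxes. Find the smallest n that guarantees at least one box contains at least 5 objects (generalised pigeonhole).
n = (5 − 1)·26 + 1 = 105

By the generalised pigeonhole principle, to guarantee some box contains ≥ r objects we need more than (r − 1) · k objects total. Threshold: n = (r − 1) · k + 1. With r = 5 and k = 26: n = 4 · 26 + 1 = 104 + 1 = 105. For n = 104 = 4 · 26, we can put exactly 4 objects in every box, avoiding 5 in any single one — so 105 is tight.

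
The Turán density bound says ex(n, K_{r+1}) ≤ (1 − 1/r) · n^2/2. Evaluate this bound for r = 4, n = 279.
Turán density bound = (3/4) · 279^2/2 = 233523/8 ≈ 29190.375

Turán's theorem: ex(n, K_{r+1}) is achieved by the complete r-partite Turán graph T(n, r) with parts as balanced as possible, and is at most (1 − 1/r) · n^2/2. For r = 4, n = 279: the density bound is (3/4) · 77841/2 = 233523/8 ≈ 29190.375. The integer-valued extremum is e(T(279, 4)) = 29190, which is strictly less than the density bound 233523/8 since 4 ∤ 279 (the parts of T(279, 4) cannot all be equal).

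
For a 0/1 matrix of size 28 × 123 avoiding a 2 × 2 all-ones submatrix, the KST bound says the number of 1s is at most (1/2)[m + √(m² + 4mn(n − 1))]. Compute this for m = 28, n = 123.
z(28, 123; 2, 2) ≤ (1/2)[28 + √(28² + 4·28·123·122)] = (1/2)[28 + √1681456] = 662.3548

Kővári–Sós–Turán: let r_1, ..., r_28 be the row sums and z = Σ r_i the total number of 1s. Each pair of columns can share at most one row with both entries 1 (else a 2×2 all-ones block appears), so Σ_i C(r_i, 2) ≤ C(123, 2) = 7503. By convexity Σ_i C(r_i, 2) ≥ 28·C(z/28, 2) = z(z − 28)/(2·28), giving z² − 28z − 28·123·122 ≤ 0 and hence z ≤ (1/2)[28 + √(784 + 4·420168)] = (1/2)[28 + √1681456] ≈ (1/2)(28 + 1296.7097) = 662.3548.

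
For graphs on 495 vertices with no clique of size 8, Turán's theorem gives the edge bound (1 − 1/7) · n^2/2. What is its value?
Turán density bound = (6/7) · 495^2/2 = 735075/7 ≈ 105010.7143

Turán's theorem: ex(n, K_{r+1}) is achieved by the complete r-partite Turán graph T(n, r) with parts as balanced as possible, and is at most (1 − 1/r) · n^2/2. For r = 7, n = 495: the density bound is (6/7) · 245025/2 = 735075/7 ≈ 105010.7143. The integer-valued extremum is e(T(495, 7)) = 105010, which is strictly less than the density bound 735075/7 since 7 ∤ 495 (the parts of T(495, 7) cannot all be equal).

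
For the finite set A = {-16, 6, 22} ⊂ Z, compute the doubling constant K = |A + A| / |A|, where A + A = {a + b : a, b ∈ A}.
K = |A + A| / |A| = 6/3 = 2

Enumerate A + A = {a + b : a, b ∈ A}. With |A| = 3, there are |A|^2 = 9 ordered sum pairs; collecting distinct values, A + A = {-32, -10, 6, 12, 28, 44}, so |A + A| = 6. Thus K = 6/3 = 2. For comparison, the minimum possible |A + A| over all 3-element sets is 2·3 − 1 = 5 (so min K = 5/3), attained only by arithmetic progressions.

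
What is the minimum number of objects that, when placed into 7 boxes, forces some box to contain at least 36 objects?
n = (36 − 1)·7 + 1 = 246

By the generalised pigeonhole principle, to guarantee some box contains ≥ r objects we need more than (r − 1) · k objects total. Threshold: n = (r − 1) · k + 1. With r = 36 and k = 7: n = 35 · 7 + 1 = 245 + 1 = 246. For n = 245 = 35 · 7, we can put exactly 35 objects in every box, avoiding 36 in any single one — so 246 is tight.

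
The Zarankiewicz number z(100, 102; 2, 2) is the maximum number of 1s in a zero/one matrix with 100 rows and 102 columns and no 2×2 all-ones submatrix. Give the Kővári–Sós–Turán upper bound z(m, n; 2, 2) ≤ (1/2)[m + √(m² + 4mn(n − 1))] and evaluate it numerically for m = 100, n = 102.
z(100, 102; 2, 2) ≤ (1/2)[100 + √(100² + 4·100·102·101)] = (1/2)[100 + √4130800] = 1066.2185

Kővári–Sós–Turán: let r_1, ..., r_100 be the row sums and z = Σ r_i the total number of 1s. Each pair of columns can share at most one row with both entries 1 (else a 2×2 all-ones block appears), so Σ_i C(r_i, 2) ≤ C(102, 2) = 5151. By convexity Σ_i C(r_i, 2) ≥ 100·C(z/100, 2) = z(z − 100)/(2·100), giving z² − 100z − 100·102·101 ≤ 0 and hence z ≤ (1/2)[100 + √(10000 + 4·1030200)] = (1/2)[100 + √4130800] ≈ (1/2)(100 + 2032.437) = 1066.2185.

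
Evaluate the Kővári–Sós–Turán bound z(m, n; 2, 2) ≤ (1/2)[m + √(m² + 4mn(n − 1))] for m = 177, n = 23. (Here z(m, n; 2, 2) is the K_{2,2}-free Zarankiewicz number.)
z(177, 23; 2, 2) ≤ (1/2)[177 + √(177² + 4·177·23·22)] = (1/2)[177 + √389577] = 400.5805

Kővári–Sós–Turán: let r_1, ..., r_177 be the row sums and z = Σ r_i the total number of 1s. Each pair of columns can share at most one row with both entries 1 (else a 2×2 all-ones block appears), so Σ_i C(r_i, 2) ≤ C(23, 2) = 253. By convexity Σ_i C(r_i, 2) ≥ 177·C(z/177, 2) = z(z − 177)/(2·177), giving z² − 177z − 177·23·22 ≤ 0 and hence z ≤ (1/2)[177 + √(31329 + 4·89562)] = (1/2)[177 + √389577] ≈ (1/2)(177 + 624.161) = 400.5805.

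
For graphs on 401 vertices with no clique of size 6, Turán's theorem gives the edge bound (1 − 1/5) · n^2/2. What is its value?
Turán density bound = (4/5) · 401^2/2 = 321602/5 ≈ 64320.4

Turán's theorem: ex(n, K_{r+1}) is achieved by the complete r-partite Turán graph T(n, r) with parts as balanced as possible, and is at most (1 − 1/r) · n^2/2. For r = 5, n = 401: the density bound is (4/5) · 160801/2 = 321602/5 ≈ 64320.4. The integer-valued extremum is e(T(401, 5)) = 64320, which is strictly less than the density bound 321602/5 since 5 ∤ 401 (the parts of T(401, 5) cannot all be equal).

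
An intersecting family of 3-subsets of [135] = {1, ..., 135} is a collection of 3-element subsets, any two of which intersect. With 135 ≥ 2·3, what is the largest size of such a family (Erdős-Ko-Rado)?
max |F| = C(134, 2) = 8911

Erdős-Ko-Rado (1961): when n ≥ 2k, max |F| = C(n−1, k−1). The bound is attained by the star {A : i ∈ A} for any fixed i ∈ [n]. Here C(135−1, 3−1) = C(134, 2) = 8911.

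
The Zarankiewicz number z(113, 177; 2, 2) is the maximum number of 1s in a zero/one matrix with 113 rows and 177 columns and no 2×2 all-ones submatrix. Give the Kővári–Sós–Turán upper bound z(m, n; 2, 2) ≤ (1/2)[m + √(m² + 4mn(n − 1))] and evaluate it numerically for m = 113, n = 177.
z(113, 177; 2, 2) ≤ (1/2)[113 + √(113² + 4·113·177·176)] = (1/2)[113 + √14093473] = 1933.5637

Kővári–Sós–Turán: let r_1, ..., r_113 be the row sums and z = Σ r_i the total number of 1s. Each pair of columns can share at most one row with both entries 1 (else a 2×2 all-ones block appears), so Σ_i C(r_i, 2) ≤ C(177, 2) = 15576. By convexity Σ_i C(r_i, 2) ≥ 113·C(z/113, 2) = z(z − 113)/(2·113), giving z² − 113z − 113·177·176 ≤ 0 and hence z ≤ (1/2)[113 + √(12769 + 4·3520176)] = (1/2)[113 + √14093473] ≈ (1/2)(113 + 3754.1275) = 1933.5637.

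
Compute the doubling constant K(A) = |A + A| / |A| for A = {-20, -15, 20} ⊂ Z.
K = |A + A| / |A| = 6/3 = 2

Enumerate A + A = {a + b : a, b ∈ A}. With |A| = 3, there are |A|^2 = 9 ordered sum pairs; collecting distinct values, A + A = {-40, -35, -30, 0, 5, 40}, so |A + A| = 6. Thus K = 6/3 = 2. For comparison, the minimum possible |A + A| over all 3-element sets is 2·3 − 1 = 5 (so min K = 5/3), attained only by arithmetic progressions.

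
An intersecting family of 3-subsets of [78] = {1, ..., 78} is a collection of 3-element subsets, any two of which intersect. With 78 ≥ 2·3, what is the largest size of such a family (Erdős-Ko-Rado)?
max |F| = C(77, 2) = 2926

The Erdős-Ko-Rado theorem states: for n ≥ 2k, an intersecting family of k-subsets of an n-element set has size at most C(n − 1, k − 1), with equality for 'star' families {A ⊆ [n] : |A| = k, i ∈ A} (fix an element i). For n = 78, k = 3: C(77, 2) = 2926.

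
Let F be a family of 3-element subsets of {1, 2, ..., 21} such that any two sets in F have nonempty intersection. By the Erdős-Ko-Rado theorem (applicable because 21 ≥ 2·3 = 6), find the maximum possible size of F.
max |F| = C(20, 2) = 190

The Erdős-Ko-Rado theorem states: for n ≥ 2k, an intersecting family of k-subsets of an n-element set has size at most C(n − 1, k − 1), with equality for 'star' families {A ⊆ [n] : |A| = k, i ∈ A} (fix an element i). For n = 21, k = 3: C(20, 2) = 190.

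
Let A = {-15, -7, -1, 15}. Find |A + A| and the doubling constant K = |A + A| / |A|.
K = |A + A| / |A| = 10/4 = 5/2

Enumerate A + A = {a + b : a, b ∈ A}. With |A| = 4, there are |A|^2 = 16 ordered sum pairs; collecting distinct values, A + A = {-30, -22, -16, -14, -8, -2, 0, 8, 14, 30}, so |A + A| = 10. Thus K = 10/4 = 5/2. For comparison, the minimum possible |A + A| over all 4-element sets is 2·4 − 1 = 7 (so min K = 7/4), attained only by arithmetic progressions.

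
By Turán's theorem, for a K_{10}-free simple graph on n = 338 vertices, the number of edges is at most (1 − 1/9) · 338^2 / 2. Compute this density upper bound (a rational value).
Turán density bound = (8/9) · 338^2/2 = 456976/9 ≈ 50775.1111

Turán's theorem: ex(n, K_{r+1}) is achieved by the complete r-partite Turán graph T(n, r) with parts as balanced as possible, and is at most (1 − 1/r) · n^2/2. For r = 9, n = 338: the density bound is (8/9) · 114244/2 = 456976/9 ≈ 50775.1111. The integer-valued extremum is e(T(338, 9)) = 50774, which is strictly less than the density bound 456976/9 since 9 ∤ 338 (the parts of T(338, 9) cannot all be equal).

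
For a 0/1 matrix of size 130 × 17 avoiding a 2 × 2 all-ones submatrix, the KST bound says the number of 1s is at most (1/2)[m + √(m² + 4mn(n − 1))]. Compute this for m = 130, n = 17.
z(130, 17; 2, 2) ≤ (1/2)[130 + √(130² + 4·130·17·16)] = (1/2)[130 + √158340] = 263.9598

Kővári–Sós–Turán: let r_1, ..., r_130 be the row sums and z = Σ r_i the total number of 1s. Each pair of columns can share at most one row with both entries 1 (else a 2×2 all-ones block appears), so Σ_i C(r_i, 2) ≤ C(17, 2) = 136. By convexity Σ_i C(r_i, 2) ≥ 130·C(z/130, 2) = z(z − 130)/(2·130), giving z² − 130z − 130·17·16 ≤ 0 and hence z ≤ (1/2)[130 + √(16900 + 4·35360)] = (1/2)[130 + √158340] ≈ (1/2)(130 + 397.9196) = 263.9598.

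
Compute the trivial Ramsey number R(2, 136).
R(2, 136) = 136

R(2, k) = k for all k ≥ 2: in a 2-colouring of K_k, either some edge is red (a red K_2) or all edges are blue (a blue K_k). And K_{135} coloured all-blue has no blue K_136, so R(2, 136) > 135. Hence R(2, 136) = 136.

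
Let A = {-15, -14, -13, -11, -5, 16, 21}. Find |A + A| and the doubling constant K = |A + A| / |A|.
K = |A + A| / |A| = 26/7

Enumerate A + A = {a + b : a, b ∈ A}. With |A| = 7, there are |A|^2 = 49 ordered sum pairs; collecting distinct values, A + A = {-30, -29, -28, -27, -26, -25, -24, -22, -20, -19, -18, -16, -10, 1, 2, 3, 5, 6, 7, 8, 10, 11, 16, 32, 37, 42}, so |A + A| = 26. Thus K = 26/7. For comparison, the minimum possible |A + A| over all 7-element sets is 2·7 − 1 = 13 (so min K = 13/7), attained only by arithmetic progressions.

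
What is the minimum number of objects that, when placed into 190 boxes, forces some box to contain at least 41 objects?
n = (41 − 1)·190 + 1 = 7601

By the generalised pigeonhole principle, to guarantee some box contains ≥ r objects we need more than (r − 1) · k objects total. Threshold: n = (r − 1) · k + 1. With r = 41 and k = 190: n = 40 · 190 + 1 = 7600 + 1 = 7601. For n = 7600 = 40 · 190, we can put exactly 40 objects in every box, avoiding 41 in any single one — so 7601 is tight.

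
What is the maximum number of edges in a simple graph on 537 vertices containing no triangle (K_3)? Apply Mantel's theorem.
ex(537, K_3) = ⌊537^2/4⌋ = 72092

Mantel (1907): a triangle-free graph on n vertices has at most ⌊n^2/4⌋ edges, with equality for the complete bipartite graph K_{⌊n/2⌋, ⌈n/2⌉}. For n = 537: ⌊537^2/4⌋ = ⌊288369/4⌋ = 72092. The extremal graph is K_{268, 269}, which has 268·269 = 72092 edges.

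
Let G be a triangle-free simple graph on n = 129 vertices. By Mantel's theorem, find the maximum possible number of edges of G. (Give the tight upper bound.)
ex(129, K_3) = ⌊129^2/4⌋ = 4160

Mantel (1907): a triangle-free graph on n vertices has at most ⌊n^2/4⌋ edges, with equality for the complete bipartite graph K_{⌊n/2⌋, ⌈n/2⌉}. For n = 129: ⌊129^2/4⌋ = ⌊16641/4⌋ = 4160. The extremal graph is K_{64, 65}, which has 64·65 = 4160 edges.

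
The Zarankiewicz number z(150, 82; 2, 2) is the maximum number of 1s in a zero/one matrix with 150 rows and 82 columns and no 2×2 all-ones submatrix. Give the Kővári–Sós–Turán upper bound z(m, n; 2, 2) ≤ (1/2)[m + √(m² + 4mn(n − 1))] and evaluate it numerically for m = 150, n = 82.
z(150, 82; 2, 2) ≤ (1/2)[150 + √(150² + 4·150·82·81)] = (1/2)[150 + √4007700] = 1075.962

Kővári–Sós–Turán: let r_1, ..., r_150 be the row sums and z = Σ r_i the total number of 1s. Each pair of columns can share at most one row with both entries 1 (else a 2×2 all-ones block appears), so Σ_i C(r_i, 2) ≤ C(82, 2) = 3321. By convexity Σ_i C(r_i, 2) ≥ 150·C(z/150, 2) = z(z − 150)/(2·150), giving z² − 150z − 150·82·81 ≤ 0 and hence z ≤ (1/2)[150 + √(22500 + 4·996300)] = (1/2)[150 + √4007700] ≈ (1/2)(150 + 2001.9241) = 1075.962.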